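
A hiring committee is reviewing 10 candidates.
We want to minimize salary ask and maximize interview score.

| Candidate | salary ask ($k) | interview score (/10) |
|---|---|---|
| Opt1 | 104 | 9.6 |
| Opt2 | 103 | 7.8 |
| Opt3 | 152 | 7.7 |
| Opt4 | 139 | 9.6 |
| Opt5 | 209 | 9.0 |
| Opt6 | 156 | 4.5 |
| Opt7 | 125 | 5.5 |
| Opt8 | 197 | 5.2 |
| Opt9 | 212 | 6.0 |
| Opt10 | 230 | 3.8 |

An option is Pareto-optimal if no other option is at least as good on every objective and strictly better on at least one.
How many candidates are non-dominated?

2

Opt1: not dominated.
Opt2: not dominated (best salary ask).
Opt3: dominated by Opt1 (salary ask 104≤152, interview score 9.6≥7.7).
Opt4: dominated by Opt1 (salary ask 104≤139, interview score 9.6≥9.6).
Opt5: dominated by Opt1 (salary ask 104≤209, interview score 9.6≥9.0).
Opt6: dominated by Opt1 (salary ask 104≤156, interview score 9.6≥4.5).
Opt7: dominated by Opt1 (salary ask 104≤125, interview score 9.6≥5.5).
Opt8: dominated by Opt1 (salary ask 104≤197, interview score 9.6≥5.2).
Opt9: dominated by Opt1 (salary ask 104≤212, interview score 9.6≥6.0).
Opt10: dominated by Opt1 (salary ask 104≤230, interview score 9.6≥3.8).
Pareto-optimal: Opt1, Opt2 → 2.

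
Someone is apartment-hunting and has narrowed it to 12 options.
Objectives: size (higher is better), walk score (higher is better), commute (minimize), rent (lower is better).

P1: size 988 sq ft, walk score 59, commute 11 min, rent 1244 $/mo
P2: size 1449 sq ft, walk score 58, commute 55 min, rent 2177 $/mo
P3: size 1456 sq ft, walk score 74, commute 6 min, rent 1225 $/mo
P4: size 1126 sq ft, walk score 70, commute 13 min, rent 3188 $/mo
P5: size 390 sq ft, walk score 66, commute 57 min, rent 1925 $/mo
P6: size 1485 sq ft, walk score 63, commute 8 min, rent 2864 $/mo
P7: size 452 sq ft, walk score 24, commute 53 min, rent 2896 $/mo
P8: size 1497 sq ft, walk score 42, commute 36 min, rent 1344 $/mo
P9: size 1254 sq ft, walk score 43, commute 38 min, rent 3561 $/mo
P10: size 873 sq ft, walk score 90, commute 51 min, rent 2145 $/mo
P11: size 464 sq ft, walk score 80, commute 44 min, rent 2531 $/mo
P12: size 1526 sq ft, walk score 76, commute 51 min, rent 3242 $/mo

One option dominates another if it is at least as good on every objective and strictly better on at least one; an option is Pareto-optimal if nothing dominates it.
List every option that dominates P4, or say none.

P3

P3: size 1456≥1126, walk score 74≥70, commute 6≤13, rent 1225≤3188 — dominates P4.
Others (P1, P2, P5, P6, P7, P8, P9, P10, P11, P12) are each worse than P4 on at least one objective.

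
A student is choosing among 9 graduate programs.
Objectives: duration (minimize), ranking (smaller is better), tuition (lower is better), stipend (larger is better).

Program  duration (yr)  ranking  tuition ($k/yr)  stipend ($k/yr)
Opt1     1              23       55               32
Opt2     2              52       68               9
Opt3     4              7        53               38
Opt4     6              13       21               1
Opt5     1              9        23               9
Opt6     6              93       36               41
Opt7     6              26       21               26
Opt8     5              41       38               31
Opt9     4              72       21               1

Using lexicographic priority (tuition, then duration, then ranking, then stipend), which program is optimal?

First minimize tuition: best is 21, kept {Opt4, Opt7, Opt9}.
Then minimize duration: best is 4, kept {Opt9}.

Opt9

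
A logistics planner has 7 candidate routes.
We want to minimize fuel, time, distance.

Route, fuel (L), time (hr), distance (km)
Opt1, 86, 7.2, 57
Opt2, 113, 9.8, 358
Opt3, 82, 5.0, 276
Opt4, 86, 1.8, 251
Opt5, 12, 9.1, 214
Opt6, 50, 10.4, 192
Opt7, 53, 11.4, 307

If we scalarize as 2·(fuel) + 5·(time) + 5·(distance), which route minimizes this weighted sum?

Opt1

Opt1: 2·86 + 5·7.2 + 5·57 = 493.0
Opt2: 2·113 + 5·9.8 + 5·358 = 2065.0
Opt3: 2·82 + 5·5.0 + 5·276 = 1569.0
Opt4: 2·86 + 5·1.8 + 5·251 = 1436.0
Opt5: 2·12 + 5·9.1 + 5·214 = 1139.5
Opt6: 2·50 + 5·10.4 + 5·192 = 1112.0
Opt7: 2·53 + 5·11.4 + 5·307 = 1698.0
Lowest: Opt1 at 493.0.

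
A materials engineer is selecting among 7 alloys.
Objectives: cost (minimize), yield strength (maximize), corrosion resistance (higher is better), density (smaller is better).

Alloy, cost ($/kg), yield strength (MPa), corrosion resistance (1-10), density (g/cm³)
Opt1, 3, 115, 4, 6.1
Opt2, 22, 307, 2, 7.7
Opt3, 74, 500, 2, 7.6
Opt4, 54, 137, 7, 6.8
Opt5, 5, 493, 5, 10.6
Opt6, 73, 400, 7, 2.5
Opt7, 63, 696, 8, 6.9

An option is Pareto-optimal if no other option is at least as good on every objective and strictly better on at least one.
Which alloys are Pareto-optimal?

Opt1, Opt2, Opt4, Opt5, Opt6, Opt7

Opt1: not dominated (best cost).
Opt2: not dominated.
Opt3: dominated by Opt7 (cost 63≤74, yield strength 696≥500, corrosion resistance 8≥2, density 6.9≤7.6).
Opt4: not dominated.
Opt5: not dominated.
Opt6: not dominated (best density).
Opt7: not dominated (best yield strength).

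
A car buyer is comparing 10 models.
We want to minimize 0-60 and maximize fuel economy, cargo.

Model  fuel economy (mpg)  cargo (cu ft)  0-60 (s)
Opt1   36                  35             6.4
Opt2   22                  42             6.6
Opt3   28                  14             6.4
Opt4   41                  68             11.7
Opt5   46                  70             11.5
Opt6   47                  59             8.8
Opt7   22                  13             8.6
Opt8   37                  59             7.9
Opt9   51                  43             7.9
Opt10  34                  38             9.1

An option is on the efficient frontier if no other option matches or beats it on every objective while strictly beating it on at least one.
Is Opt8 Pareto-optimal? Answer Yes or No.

Opt1: worse on fuel economy (36 vs 37).
Opt2: worse on fuel economy (22 vs 37).
Opt3: worse on fuel economy (28 vs 37).
Opt4: worse on 0-60 (11.7 vs 7.9).
Opt5: worse on 0-60 (11.5 vs 7.9).
Opt6: worse on 0-60 (8.8 vs 7.9).
Opt7: worse on fuel economy (22 vs 37).
Opt9: worse on cargo (43 vs 59).
Opt10: worse on fuel economy (34 vs 37).
No option is at least as good as Opt8 on every objective and strictly better on one.

Yes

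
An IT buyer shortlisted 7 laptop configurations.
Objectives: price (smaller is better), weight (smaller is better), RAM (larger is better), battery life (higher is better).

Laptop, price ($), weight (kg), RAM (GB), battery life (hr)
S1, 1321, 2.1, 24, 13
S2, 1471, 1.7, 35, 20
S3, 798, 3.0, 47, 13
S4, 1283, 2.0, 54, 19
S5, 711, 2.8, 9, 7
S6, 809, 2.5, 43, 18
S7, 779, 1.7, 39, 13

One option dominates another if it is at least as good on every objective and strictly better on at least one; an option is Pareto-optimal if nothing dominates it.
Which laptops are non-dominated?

S1: dominated by S4 (price 1283≤1321, weight 2.0≤2.1, RAM 54≥24, battery life 19≥13).
S2: not dominated (best battery life).
S3: not dominated.
S4: not dominated (best RAM).
S5: not dominated (best price).
S6: not dominated.
S7: not dominated.

S2, S3, S4, S5, S6, S7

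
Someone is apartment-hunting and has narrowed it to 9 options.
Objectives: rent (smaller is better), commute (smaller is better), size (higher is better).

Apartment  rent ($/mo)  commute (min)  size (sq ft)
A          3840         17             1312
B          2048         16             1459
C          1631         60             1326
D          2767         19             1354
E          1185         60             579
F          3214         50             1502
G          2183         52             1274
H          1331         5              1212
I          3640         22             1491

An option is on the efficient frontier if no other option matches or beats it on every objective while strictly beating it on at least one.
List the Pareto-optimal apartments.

A: dominated by B (rent 2048≤3840, commute 16≤17, size 1459≥1312).
B: not dominated.
C: not dominated.
D: dominated by B (rent 2048≤2767, commute 16≤19, size 1459≥1354).
E: not dominated (best rent).
F: not dominated (best size).
G: dominated by B (rent 2048≤2183, commute 16≤52, size 1459≥1274).
H: not dominated (best commute).
I: not dominated.

B, C, E, F, H, I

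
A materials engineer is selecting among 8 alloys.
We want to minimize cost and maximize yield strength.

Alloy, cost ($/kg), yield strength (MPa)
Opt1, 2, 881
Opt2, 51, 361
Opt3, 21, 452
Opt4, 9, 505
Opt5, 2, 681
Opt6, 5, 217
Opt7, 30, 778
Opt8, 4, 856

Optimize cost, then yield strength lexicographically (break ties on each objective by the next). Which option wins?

Opt1

First minimize cost: best is 2, kept {Opt1, Opt5}.
Then maximize yield strength: best is 881, kept {Opt1}.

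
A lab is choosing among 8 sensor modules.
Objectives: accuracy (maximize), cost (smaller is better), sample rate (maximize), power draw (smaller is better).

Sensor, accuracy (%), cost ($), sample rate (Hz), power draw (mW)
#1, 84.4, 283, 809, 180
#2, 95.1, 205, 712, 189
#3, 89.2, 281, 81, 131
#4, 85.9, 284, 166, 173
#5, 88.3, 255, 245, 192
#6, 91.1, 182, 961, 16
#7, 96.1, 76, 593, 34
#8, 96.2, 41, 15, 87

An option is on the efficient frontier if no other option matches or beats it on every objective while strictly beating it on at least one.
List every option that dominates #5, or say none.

#2: accuracy 95.1≥88.3, cost 205≤255, sample rate 712≥245, power draw 189≤192 — dominates #5.
#6: accuracy 91.1≥88.3, cost 182≤255, sample rate 961≥245, power draw 16≤192 — dominates #5.
#7: accuracy 96.1≥88.3, cost 76≤255, sample rate 593≥245, power draw 34≤192 — dominates #5.
Others (#1, #3, #4, #8) are each worse than #5 on at least one objective.

#2, #6, #7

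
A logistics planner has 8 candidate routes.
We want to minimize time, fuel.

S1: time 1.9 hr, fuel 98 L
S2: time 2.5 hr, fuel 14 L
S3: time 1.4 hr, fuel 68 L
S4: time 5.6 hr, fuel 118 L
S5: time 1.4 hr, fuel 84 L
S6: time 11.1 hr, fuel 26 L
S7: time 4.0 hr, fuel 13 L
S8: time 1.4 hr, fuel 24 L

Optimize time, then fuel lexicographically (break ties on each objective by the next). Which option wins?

First minimize time: best is 1.4, kept {S3, S5, S8}.
Then minimize fuel: best is 24, kept {S8}.

S8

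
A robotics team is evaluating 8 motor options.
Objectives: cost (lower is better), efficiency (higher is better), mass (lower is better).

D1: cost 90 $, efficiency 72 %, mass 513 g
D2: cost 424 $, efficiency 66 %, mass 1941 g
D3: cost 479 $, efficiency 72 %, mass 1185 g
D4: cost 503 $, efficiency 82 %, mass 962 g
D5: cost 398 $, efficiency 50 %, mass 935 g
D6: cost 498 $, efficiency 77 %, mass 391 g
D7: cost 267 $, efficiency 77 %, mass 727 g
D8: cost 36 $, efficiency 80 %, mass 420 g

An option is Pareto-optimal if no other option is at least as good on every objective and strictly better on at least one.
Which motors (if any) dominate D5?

D1: cost 90≤398, efficiency 72≥50, mass 513≤935 — dominates D5.
D7: cost 267≤398, efficiency 77≥50, mass 727≤935 — dominates D5.
D8: cost 36≤398, efficiency 80≥50, mass 420≤935 — dominates D5.
Others (D2, D3, D4, D6) are each worse than D5 on at least one objective.

D1, D7, D8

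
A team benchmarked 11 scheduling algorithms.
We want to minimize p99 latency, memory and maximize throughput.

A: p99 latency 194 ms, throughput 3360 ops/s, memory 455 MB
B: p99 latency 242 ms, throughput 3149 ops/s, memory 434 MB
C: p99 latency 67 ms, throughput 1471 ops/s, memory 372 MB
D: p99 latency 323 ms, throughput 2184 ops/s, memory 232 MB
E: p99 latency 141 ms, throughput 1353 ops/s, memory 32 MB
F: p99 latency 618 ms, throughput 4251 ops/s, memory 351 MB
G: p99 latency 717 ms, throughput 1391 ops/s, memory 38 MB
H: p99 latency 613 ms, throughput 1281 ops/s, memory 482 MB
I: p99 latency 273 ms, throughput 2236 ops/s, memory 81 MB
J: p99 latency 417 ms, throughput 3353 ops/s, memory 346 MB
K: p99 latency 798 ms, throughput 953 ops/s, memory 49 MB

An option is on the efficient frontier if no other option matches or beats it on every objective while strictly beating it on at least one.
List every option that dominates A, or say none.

B: worse on p99 latency (242 vs 194).
C: worse on throughput (1471 vs 3360).
D: worse on p99 latency (323 vs 194).
E: worse on throughput (1353 vs 3360).
F: worse on p99 latency (618 vs 194).
G: worse on p99 latency (717 vs 194).
H: worse on p99 latency (613 vs 194).
I: worse on p99 latency (273 vs 194).
J: worse on p99 latency (417 vs 194).
K: worse on p99 latency (798 vs 194).
No option dominates A.

none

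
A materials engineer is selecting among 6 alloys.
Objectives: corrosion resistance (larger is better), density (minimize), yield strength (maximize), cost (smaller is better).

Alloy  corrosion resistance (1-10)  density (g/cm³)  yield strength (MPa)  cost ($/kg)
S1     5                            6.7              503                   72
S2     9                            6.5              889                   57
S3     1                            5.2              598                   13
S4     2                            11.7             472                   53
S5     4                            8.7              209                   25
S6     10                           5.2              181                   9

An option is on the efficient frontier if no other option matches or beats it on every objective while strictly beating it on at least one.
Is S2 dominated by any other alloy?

S1: worse on corrosion resistance (5 vs 9).
S3: worse on corrosion resistance (1 vs 9).
S4: worse on corrosion resistance (2 vs 9).
S5: worse on corrosion resistance (4 vs 9).
S6: worse on yield strength (181 vs 889).
No option is at least as good as S2 on every objective and strictly better on one.

No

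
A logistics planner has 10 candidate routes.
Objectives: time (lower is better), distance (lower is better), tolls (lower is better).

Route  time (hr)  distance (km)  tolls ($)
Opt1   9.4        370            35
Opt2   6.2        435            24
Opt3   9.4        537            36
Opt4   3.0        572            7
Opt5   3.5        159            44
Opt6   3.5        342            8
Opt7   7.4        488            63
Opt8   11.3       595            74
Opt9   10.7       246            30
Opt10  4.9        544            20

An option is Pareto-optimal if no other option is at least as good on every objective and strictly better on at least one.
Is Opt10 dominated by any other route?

Yes

Opt6 vs Opt10: time 3.5≤4.9, distance 342≤544, tolls 8≤20 — Opt6 is at least as good on every objective and strictly better on at least one, so Opt6 dominates Opt10.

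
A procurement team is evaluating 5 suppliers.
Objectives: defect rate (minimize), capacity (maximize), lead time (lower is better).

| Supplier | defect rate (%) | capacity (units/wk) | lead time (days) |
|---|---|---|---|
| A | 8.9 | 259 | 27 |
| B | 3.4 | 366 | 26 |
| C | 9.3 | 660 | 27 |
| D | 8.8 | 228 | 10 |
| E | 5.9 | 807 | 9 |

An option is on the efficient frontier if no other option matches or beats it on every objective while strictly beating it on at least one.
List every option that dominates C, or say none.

E

E: defect rate 5.9≤9.3, capacity 807≥660, lead time 9≤27 — dominates C.
Others (A, B, D) are each worse than C on at least one objective.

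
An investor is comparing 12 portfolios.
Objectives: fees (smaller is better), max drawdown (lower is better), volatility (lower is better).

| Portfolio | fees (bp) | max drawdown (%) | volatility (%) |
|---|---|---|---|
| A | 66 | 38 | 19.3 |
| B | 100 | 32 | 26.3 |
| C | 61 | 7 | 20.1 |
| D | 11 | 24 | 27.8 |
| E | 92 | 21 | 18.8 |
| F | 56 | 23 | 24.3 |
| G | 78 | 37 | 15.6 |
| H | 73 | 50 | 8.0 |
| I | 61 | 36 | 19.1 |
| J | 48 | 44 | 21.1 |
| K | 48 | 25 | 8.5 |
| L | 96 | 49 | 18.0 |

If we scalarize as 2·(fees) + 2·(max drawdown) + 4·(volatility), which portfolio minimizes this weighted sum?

A: 2·66 + 2·38 + 4·19.3 = 285.2
B: 2·100 + 2·32 + 4·26.3 = 369.2
C: 2·61 + 2·7 + 4·20.1 = 216.4
D: 2·11 + 2·24 + 4·27.8 = 181.2
E: 2·92 + 2·21 + 4·18.8 = 301.2
F: 2·56 + 2·23 + 4·24.3 = 255.2
G: 2·78 + 2·37 + 4·15.6 = 292.4
H: 2·73 + 2·50 + 4·8.0 = 278.0
I: 2·61 + 2·36 + 4·19.1 = 270.4
J: 2·48 + 2·44 + 4·21.1 = 268.4
K: 2·48 + 2·25 + 4·8.5 = 180.0
L: 2·96 + 2·49 + 4·18.0 = 362.0
Lowest: K at 180.0.

K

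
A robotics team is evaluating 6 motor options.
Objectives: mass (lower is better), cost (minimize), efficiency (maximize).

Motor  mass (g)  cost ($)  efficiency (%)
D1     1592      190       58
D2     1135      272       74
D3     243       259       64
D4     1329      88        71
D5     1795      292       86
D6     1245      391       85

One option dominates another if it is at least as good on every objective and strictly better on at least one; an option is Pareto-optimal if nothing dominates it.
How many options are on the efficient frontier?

D1: dominated by D4 (mass 1329≤1592, cost 88≤190, efficiency 71≥58).
D2: not dominated.
D3: not dominated (best mass).
D4: not dominated (best cost).
D5: not dominated (best efficiency).
D6: not dominated.
Pareto-optimal: D2, D3, D4, D5, D6 → 5.

5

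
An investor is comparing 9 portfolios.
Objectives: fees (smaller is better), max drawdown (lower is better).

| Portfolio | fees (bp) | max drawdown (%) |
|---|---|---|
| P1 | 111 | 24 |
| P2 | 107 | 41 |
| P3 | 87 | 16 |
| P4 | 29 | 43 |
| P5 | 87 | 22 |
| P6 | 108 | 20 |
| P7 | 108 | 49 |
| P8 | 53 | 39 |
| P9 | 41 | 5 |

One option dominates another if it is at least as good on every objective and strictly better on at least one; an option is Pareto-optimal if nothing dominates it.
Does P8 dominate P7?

Yes

P8 vs P7: fees 53≤108, max drawdown 39≤49 — P8 is at least as good on every objective with at least one strict improvement.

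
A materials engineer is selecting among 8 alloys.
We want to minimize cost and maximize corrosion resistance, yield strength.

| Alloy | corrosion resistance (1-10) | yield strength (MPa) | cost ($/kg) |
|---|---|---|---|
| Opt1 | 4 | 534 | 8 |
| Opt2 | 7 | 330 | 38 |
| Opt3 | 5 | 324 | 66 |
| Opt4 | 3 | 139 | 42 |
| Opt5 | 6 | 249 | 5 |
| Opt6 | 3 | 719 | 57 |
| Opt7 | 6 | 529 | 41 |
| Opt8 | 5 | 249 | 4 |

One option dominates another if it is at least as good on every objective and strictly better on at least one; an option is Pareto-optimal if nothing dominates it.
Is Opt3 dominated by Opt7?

Opt7 vs Opt3: corrosion resistance 6≥5, yield strength 529≥324, cost 41≤66 — Opt7 is at least as good on every objective with at least one strict improvement.

Yes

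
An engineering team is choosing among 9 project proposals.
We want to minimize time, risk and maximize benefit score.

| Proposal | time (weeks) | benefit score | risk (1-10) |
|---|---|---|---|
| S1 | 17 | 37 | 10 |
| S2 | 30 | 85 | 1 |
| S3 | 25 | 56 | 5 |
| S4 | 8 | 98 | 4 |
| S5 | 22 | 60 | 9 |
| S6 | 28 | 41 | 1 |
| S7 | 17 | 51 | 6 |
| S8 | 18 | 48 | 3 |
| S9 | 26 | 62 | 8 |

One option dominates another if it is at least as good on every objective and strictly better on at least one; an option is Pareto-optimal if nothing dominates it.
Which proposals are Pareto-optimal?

S1: dominated by S4 (time 8≤17, benefit score 98≥37, risk 4≤10).
S2: not dominated.
S3: dominated by S4 (time 8≤25, benefit score 98≥56, risk 4≤5).
S4: not dominated (best time).
S5: dominated by S4 (time 8≤22, benefit score 98≥60, risk 4≤9).
S6: not dominated.
S7: dominated by S4 (time 8≤17, benefit score 98≥51, risk 4≤6).
S8: not dominated.
S9: dominated by S4 (time 8≤26, benefit score 98≥62, risk 4≤8).

S2, S4, S6, S8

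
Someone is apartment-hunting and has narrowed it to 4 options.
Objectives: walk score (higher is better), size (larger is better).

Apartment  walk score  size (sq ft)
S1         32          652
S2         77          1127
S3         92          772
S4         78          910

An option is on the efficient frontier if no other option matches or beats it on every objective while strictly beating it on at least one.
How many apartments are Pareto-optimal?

3

S1: dominated by S2 (walk score 77≥32, size 1127≥652).
S2: not dominated (best size).
S3: not dominated (best walk score).
S4: not dominated.
Pareto-optimal: S2, S3, S4 → 3.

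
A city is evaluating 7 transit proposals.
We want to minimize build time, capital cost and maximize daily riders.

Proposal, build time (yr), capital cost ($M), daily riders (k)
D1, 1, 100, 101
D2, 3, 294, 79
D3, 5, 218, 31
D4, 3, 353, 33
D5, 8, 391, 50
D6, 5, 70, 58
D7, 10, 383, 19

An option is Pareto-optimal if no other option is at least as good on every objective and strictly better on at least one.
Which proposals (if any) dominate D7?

D1, D2, D3, D4, D6

D1: build time 1≤10, capital cost 100≤383, daily riders 101≥19 — dominates D7.
D2: build time 3≤10, capital cost 294≤383, daily riders 79≥19 — dominates D7.
D3: build time 5≤10, capital cost 218≤383, daily riders 31≥19 — dominates D7.
D4: build time 3≤10, capital cost 353≤383, daily riders 33≥19 — dominates D7.
D6: build time 5≤10, capital cost 70≤383, daily riders 58≥19 — dominates D7.
Others (D5) are each worse than D7 on at least one objective.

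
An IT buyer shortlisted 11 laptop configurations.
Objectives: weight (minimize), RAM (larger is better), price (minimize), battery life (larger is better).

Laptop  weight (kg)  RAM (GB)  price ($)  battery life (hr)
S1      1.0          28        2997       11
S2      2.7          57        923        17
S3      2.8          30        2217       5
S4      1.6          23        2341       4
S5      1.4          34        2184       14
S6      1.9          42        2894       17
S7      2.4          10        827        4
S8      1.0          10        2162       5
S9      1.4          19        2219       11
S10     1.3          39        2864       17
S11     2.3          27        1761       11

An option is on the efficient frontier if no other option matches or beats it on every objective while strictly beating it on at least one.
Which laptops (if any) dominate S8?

none

S1: worse on price (2997 vs 2162).
S2: worse on weight (2.7 vs 1.0).
S3: worse on weight (2.8 vs 1.0).
S4: worse on weight (1.6 vs 1.0).
S5: worse on weight (1.4 vs 1.0).
S6: worse on weight (1.9 vs 1.0).
S7: worse on weight (2.4 vs 1.0).
S9: worse on weight (1.4 vs 1.0).
S10: worse on weight (1.3 vs 1.0).
S11: worse on weight (2.3 vs 1.0).
No option dominates S8.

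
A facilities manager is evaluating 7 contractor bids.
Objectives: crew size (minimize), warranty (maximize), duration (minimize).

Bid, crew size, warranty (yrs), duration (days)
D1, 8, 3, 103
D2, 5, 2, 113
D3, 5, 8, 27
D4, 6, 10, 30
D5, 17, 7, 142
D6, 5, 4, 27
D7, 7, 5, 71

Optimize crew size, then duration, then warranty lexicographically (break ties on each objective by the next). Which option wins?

D3

First minimize crew size: best is 5, kept {D2, D3, D6}.
Then minimize duration: best is 27, kept {D3, D6}.
Then maximize warranty: best is 8, kept {D3}.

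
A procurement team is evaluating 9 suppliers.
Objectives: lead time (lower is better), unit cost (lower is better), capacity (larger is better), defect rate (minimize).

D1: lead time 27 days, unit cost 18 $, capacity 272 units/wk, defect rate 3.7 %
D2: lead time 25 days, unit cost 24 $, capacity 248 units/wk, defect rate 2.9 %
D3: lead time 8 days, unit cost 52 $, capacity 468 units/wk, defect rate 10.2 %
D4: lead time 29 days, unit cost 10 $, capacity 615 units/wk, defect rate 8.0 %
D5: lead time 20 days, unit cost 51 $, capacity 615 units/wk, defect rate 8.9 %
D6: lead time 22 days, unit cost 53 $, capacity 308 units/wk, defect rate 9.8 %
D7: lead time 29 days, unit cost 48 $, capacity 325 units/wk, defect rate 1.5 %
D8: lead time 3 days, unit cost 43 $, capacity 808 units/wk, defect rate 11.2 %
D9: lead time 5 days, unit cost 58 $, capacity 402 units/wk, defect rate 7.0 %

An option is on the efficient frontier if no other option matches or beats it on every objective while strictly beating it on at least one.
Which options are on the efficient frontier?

D1, D2, D3, D4, D5, D7, D8, D9

D1: not dominated.
D2: not dominated.
D3: not dominated.
D4: not dominated (best unit cost).
D5: not dominated.
D6: dominated by D5 (lead time 20≤22, unit cost 51≤53, capacity 615≥308, defect rate 8.9≤9.8).
D7: not dominated (best defect rate).
D8: not dominated (best lead time).
D9: not dominated.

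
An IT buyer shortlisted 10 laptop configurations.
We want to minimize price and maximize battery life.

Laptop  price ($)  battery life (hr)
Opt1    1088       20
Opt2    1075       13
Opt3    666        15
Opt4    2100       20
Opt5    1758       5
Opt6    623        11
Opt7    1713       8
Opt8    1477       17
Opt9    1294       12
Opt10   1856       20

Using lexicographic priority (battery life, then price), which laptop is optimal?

First maximize battery life: best is 20, kept {Opt1, Opt4, Opt10}.
Then minimize price: best is 1088, kept {Opt1}.

Opt1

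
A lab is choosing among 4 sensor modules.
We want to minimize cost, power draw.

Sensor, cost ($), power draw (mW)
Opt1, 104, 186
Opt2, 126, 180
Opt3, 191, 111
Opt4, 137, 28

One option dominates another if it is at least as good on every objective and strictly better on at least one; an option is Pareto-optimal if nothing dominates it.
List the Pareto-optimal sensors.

Opt1: not dominated (best cost).
Opt2: not dominated.
Opt3: dominated by Opt4 (cost 137≤191, power draw 28≤111).
Opt4: not dominated (best power draw).

Opt1, Opt2, Opt4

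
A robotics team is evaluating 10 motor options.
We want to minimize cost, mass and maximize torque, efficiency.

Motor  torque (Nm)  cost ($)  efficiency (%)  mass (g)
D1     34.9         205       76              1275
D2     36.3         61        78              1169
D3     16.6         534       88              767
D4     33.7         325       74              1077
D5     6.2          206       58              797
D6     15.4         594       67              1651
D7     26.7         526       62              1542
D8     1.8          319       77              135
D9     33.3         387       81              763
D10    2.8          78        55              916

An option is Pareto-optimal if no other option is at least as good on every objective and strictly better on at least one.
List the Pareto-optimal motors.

D2, D3, D4, D5, D8, D9, D10

D1: dominated by D2 (torque 36.3≥34.9, cost 61≤205, efficiency 78≥76, mass 1169≤1275).
D2: not dominated (best torque).
D3: not dominated (best efficiency).
D4: not dominated.
D5: not dominated.
D6: dominated by D1 (torque 34.9≥15.4, cost 205≤594, efficiency 76≥67, mass 1275≤1651).
D7: dominated by D1 (torque 34.9≥26.7, cost 205≤526, efficiency 76≥62, mass 1275≤1542).
D8: not dominated (best mass).
D9: not dominated.
D10: not dominated.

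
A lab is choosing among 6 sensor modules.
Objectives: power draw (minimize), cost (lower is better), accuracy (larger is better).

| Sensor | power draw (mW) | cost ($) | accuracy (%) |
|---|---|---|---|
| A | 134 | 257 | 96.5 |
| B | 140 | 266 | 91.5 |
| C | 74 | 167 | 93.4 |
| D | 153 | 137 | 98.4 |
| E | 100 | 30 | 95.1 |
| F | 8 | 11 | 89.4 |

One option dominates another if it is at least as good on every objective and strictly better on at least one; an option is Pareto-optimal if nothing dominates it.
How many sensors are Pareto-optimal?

A: not dominated.
B: dominated by A (power draw 134≤140, cost 257≤266, accuracy 96.5≥91.5).
C: not dominated.
D: not dominated (best accuracy).
E: not dominated.
F: not dominated (best power draw).
Pareto-optimal: A, C, D, E, F → 5.

5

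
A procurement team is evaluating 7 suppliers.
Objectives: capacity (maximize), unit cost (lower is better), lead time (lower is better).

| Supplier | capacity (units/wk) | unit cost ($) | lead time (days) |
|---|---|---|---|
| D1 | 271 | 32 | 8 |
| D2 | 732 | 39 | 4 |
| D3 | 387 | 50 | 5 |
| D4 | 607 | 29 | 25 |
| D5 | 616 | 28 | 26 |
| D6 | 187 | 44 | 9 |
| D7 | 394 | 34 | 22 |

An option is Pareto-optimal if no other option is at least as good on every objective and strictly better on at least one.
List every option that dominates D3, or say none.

D2

D2: capacity 732≥387, unit cost 39≤50, lead time 4≤5 — dominates D3.
Others (D1, D4, D5, D6, D7) are each worse than D3 on at least one objective.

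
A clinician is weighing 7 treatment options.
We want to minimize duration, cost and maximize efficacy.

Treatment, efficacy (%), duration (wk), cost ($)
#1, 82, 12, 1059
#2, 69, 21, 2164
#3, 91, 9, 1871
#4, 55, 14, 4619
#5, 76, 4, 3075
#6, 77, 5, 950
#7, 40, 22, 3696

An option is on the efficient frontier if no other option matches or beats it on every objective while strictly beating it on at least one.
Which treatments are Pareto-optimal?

#1: not dominated.
#2: dominated by #1 (efficacy 82≥69, duration 12≤21, cost 1059≤2164).
#3: not dominated (best efficacy).
#4: dominated by #1 (efficacy 82≥55, duration 12≤14, cost 1059≤4619).
#5: not dominated (best duration).
#6: not dominated (best cost).
#7: dominated by #1 (efficacy 82≥40, duration 12≤22, cost 1059≤3696).

#1, #3, #5, #6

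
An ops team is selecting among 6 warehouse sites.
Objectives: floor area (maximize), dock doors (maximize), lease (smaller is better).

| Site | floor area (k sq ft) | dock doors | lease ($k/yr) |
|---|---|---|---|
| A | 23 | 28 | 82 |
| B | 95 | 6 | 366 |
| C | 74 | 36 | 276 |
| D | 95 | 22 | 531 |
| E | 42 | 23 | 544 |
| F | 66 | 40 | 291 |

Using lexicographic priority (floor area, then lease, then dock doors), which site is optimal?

B

First maximize floor area: best is 95, kept {B, D}.
Then minimize lease: best is 366, kept {B}.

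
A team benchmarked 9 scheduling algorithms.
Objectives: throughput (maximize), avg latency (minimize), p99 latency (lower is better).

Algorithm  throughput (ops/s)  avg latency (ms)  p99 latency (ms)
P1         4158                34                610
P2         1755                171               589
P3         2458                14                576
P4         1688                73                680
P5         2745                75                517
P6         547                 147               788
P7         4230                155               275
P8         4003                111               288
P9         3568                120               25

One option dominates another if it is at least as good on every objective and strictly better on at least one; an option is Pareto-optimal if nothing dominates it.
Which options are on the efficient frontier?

P1, P3, P5, P7, P8, P9

P1: not dominated.
P2: dominated by P3 (throughput 2458≥1755, avg latency 14≤171, p99 latency 576≤589).
P3: not dominated (best avg latency).
P4: dominated by P1 (throughput 4158≥1688, avg latency 34≤73, p99 latency 610≤680).
P5: not dominated.
P6: dominated by P1 (throughput 4158≥547, avg latency 34≤147, p99 latency 610≤788).
P7: not dominated (best throughput).
P8: not dominated.
P9: not dominated (best p99 latency).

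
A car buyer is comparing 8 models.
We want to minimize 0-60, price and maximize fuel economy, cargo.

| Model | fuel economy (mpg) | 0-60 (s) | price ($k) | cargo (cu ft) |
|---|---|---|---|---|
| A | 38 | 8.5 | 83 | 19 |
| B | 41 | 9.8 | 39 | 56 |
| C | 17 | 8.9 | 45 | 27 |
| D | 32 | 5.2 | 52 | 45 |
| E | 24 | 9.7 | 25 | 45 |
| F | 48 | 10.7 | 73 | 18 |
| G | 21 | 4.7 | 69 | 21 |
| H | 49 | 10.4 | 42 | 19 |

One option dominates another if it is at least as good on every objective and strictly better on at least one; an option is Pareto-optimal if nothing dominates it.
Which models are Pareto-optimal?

A, B, C, D, E, G, H

A: not dominated.
B: not dominated (best cargo).
C: not dominated.
D: not dominated.
E: not dominated (best price).
F: dominated by H (fuel economy 49≥48, 0-60 10.4≤10.7, price 42≤73, cargo 19≥18).
G: not dominated (best 0-60).
H: not dominated (best fuel economy).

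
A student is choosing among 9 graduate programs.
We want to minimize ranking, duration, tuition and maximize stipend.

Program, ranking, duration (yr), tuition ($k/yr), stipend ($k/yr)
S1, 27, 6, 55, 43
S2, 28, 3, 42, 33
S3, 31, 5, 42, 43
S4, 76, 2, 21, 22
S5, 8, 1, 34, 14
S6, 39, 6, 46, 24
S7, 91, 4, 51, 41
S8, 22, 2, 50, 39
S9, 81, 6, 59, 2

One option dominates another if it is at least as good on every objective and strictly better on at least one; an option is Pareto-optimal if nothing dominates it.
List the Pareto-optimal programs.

S1, S2, S3, S4, S5, S7, S8

S1: not dominated.
S2: not dominated.
S3: not dominated.
S4: not dominated (best tuition).
S5: not dominated (best ranking).
S6: dominated by S2 (ranking 28≤39, duration 3≤6, tuition 42≤46, stipend 33≥24).
S7: not dominated.
S8: not dominated.
S9: dominated by S1 (ranking 27≤81, duration 6≤6, tuition 55≤59, stipend 43≥2).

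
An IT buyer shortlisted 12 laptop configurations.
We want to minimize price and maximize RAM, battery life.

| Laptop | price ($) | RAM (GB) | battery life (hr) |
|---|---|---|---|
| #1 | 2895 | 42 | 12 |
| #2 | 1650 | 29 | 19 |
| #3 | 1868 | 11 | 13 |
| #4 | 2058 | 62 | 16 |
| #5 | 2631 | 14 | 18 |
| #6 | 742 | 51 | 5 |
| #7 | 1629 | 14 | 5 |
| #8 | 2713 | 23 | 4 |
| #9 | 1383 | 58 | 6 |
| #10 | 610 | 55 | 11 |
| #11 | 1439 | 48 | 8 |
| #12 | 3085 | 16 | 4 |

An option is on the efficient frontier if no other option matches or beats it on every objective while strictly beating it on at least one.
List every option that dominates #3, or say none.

#2: price 1650≤1868, RAM 29≥11, battery life 19≥13 — dominates #3.
Others (#1, #4, #5, #6, #7, #8, #9, #10, #11, #12) are each worse than #3 on at least one objective.

#2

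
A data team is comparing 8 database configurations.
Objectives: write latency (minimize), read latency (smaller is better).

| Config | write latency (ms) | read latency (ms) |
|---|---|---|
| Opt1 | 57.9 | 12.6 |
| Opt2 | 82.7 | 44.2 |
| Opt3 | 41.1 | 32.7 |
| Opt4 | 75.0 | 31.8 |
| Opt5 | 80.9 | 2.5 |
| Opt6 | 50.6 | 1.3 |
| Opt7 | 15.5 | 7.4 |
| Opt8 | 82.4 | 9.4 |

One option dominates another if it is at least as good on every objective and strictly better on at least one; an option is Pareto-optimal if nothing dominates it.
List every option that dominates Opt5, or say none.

Opt6: write latency 50.6≤80.9, read latency 1.3≤2.5 — dominates Opt5.
Others (Opt1, Opt2, Opt3, Opt4, Opt7, Opt8) are each worse than Opt5 on at least one objective.

Opt6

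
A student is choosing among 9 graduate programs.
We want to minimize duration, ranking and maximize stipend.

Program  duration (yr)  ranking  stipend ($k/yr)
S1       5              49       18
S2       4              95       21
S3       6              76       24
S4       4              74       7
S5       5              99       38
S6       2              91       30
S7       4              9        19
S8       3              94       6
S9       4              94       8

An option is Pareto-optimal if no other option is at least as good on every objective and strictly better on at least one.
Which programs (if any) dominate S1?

S7

S7: duration 4≤5, ranking 9≤49, stipend 19≥18 — dominates S1.
Others (S2, S3, S4, S5, S6, S8, S9) are each worse than S1 on at least one objective.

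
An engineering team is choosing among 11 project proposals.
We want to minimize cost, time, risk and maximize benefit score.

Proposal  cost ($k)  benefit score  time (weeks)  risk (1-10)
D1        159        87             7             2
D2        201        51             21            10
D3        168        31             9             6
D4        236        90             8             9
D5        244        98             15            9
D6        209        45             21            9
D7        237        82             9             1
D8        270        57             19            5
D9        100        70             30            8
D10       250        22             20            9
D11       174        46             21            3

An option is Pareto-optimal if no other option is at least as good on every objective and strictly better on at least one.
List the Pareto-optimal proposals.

D1: not dominated (best time).
D2: dominated by D1 (cost 159≤201, benefit score 87≥51, time 7≤21, risk 2≤10).
D3: dominated by D1 (cost 159≤168, benefit score 87≥31, time 7≤9, risk 2≤6).
D4: not dominated.
D5: not dominated (best benefit score).
D6: dominated by D1 (cost 159≤209, benefit score 87≥45, time 7≤21, risk 2≤9).
D7: not dominated (best risk).
D8: dominated by D1 (cost 159≤270, benefit score 87≥57, time 7≤19, risk 2≤5).
D9: not dominated (best cost).
D10: dominated by D1 (cost 159≤250, benefit score 87≥22, time 7≤20, risk 2≤9).
D11: dominated by D1 (cost 159≤174, benefit score 87≥46, time 7≤21, risk 2≤3).

D1, D4, D5, D7, D9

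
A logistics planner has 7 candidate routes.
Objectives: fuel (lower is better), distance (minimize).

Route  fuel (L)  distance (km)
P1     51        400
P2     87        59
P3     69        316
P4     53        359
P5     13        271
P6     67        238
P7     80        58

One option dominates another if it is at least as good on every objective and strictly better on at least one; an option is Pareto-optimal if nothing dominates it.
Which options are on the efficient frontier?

P5, P6, P7

P1: dominated by P5 (fuel 13≤51, distance 271≤400).
P2: dominated by P7 (fuel 80≤87, distance 58≤59).
P3: dominated by P5 (fuel 13≤69, distance 271≤316).
P4: dominated by P5 (fuel 13≤53, distance 271≤359).
P5: not dominated (best fuel).
P6: not dominated.
P7: not dominated (best distance).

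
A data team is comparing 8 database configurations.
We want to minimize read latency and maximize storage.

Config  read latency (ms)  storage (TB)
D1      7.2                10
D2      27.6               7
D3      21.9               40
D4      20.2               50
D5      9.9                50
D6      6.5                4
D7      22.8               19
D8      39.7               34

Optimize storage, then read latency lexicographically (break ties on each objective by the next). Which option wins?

First maximize storage: best is 50, kept {D4, D5}.
Then minimize read latency: best is 9.9, kept {D5}.

D5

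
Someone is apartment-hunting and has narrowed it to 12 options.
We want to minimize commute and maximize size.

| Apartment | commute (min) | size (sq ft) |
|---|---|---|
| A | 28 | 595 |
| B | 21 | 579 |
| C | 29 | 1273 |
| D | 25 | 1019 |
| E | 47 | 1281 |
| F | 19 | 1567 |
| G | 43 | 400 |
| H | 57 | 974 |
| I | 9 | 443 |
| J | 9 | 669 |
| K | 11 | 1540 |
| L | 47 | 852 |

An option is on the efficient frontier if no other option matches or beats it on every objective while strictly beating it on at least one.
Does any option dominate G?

Yes

A vs G: commute 28≤43, size 595≥400 — A is at least as good on every objective and strictly better on at least one, so A dominates G.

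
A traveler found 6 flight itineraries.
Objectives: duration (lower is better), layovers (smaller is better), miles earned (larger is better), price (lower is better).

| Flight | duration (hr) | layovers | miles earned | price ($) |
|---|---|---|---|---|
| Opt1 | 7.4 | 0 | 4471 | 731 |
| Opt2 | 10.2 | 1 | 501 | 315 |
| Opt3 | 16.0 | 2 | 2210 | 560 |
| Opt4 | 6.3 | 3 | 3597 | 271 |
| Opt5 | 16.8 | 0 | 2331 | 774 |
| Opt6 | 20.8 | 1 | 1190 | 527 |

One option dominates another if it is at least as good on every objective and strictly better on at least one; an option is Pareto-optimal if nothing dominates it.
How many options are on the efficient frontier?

Opt1: not dominated (best miles earned).
Opt2: not dominated.
Opt3: not dominated.
Opt4: not dominated (best duration).
Opt5: dominated by Opt1 (duration 7.4≤16.8, layovers 0≤0, miles earned 4471≥2331, price 731≤774).
Opt6: not dominated.
Pareto-optimal: Opt1, Opt2, Opt3, Opt4, Opt6 → 5.

5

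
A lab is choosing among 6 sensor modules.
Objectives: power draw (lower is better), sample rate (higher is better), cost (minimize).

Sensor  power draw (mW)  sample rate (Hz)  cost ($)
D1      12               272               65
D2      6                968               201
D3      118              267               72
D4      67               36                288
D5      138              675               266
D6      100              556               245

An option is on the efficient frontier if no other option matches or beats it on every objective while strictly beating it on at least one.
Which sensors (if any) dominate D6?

D2: power draw 6≤100, sample rate 968≥556, cost 201≤245 — dominates D6.
Others (D1, D3, D4, D5) are each worse than D6 on at least one objective.

D2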